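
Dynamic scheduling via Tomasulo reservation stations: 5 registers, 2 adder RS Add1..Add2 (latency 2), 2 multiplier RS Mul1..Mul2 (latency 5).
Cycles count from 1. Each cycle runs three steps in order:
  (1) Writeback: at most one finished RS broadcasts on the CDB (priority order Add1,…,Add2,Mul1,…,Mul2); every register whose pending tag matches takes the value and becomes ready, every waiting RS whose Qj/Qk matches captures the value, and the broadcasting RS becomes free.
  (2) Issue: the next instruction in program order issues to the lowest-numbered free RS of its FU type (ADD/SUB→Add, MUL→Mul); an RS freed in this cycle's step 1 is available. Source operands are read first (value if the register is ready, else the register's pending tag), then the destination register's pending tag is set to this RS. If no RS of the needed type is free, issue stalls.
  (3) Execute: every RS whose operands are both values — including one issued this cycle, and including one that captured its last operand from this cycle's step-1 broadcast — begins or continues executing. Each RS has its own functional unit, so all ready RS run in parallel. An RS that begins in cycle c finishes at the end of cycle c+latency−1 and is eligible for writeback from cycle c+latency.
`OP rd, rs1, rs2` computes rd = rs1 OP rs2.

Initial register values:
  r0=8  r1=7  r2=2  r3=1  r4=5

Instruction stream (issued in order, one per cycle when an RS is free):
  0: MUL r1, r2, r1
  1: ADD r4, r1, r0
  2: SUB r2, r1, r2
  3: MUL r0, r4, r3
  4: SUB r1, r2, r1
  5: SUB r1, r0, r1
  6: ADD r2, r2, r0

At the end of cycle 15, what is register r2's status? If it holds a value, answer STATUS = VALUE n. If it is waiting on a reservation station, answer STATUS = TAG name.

c1: issue MUL r1<-Mul1 | r0:8,r1:Mul1,r2:2,r3:1,r4:5
c2: issue ADD r4<-Add1 | r0:8,r1:Mul1,r2:2,r3:1,r4:Add1
c3: issue SUB r2<-Add2 | r0:8,r1:Mul1,r2:Add2,r3:1,r4:Add1
c4: issue MUL r0<-Mul2 | r0:Mul2,r1:Mul1,r2:Add2,r3:1,r4:Add1
c5: stall | r0:Mul2,r1:Mul1,r2:Add2,r3:1,r4:Add1
c6: CDB Mul1=14; stall | r0:Mul2,r1:14,r2:Add2,r3:1,r4:Add1
c7: stall | r0:Mul2,r1:14,r2:Add2,r3:1,r4:Add1
c8: CDB Add1=22; issue SUB r1<-Add1 | r0:Mul2,r1:Add1,r2:Add2,r3:1,r4:22
c9: CDB Add2=12; issue SUB r1<-Add2 | r0:Mul2,r1:Add2,r2:12,r3:1,r4:22
c10: stall | r0:Mul2,r1:Add2,r2:12,r3:1,r4:22
c11: CDB Add1=-2; issue ADD r2<-Add1 | r0:Mul2,r1:Add2,r2:Add1,r3:1,r4:22
c12: - | r0:Mul2,r1:Add2,r2:Add1,r3:1,r4:22
c13: CDB Mul2=22 | r0:22,r1:Add2,r2:Add1,r3:1,r4:22
c14: - | r0:22,r1:Add2,r2:Add1,r3:1,r4:22
c15: CDB Add1=34 | r0:22,r1:Add2,r2:34,r3:1,r4:22

STATUS = VALUE 34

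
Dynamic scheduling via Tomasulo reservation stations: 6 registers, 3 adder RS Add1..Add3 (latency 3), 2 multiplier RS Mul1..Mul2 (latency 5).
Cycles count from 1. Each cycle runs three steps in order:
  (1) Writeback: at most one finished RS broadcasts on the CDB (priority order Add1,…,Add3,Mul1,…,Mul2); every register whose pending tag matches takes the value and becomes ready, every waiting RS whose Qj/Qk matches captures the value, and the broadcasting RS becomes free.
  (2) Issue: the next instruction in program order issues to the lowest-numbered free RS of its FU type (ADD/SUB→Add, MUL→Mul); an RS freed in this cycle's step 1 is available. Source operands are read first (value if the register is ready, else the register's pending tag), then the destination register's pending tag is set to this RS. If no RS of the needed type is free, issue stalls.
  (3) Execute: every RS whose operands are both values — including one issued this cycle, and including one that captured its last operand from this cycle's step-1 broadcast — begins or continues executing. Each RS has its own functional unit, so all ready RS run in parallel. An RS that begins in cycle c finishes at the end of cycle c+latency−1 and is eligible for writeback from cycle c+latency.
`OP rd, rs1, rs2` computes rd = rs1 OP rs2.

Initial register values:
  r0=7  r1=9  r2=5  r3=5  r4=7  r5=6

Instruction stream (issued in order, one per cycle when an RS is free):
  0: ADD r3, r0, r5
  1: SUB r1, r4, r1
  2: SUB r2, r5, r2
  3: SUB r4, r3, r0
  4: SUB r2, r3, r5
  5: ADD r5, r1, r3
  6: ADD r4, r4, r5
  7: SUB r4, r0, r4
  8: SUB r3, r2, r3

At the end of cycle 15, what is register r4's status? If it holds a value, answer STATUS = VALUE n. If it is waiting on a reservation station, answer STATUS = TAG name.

  c1: issue ADD r3<-Add1  regs: r0:7,r1:9,r2:5,r3:Add1,r4:7,r5:6
  c2: issue SUB r1<-Add2  regs: r0:7,r1:Add2,r2:5,r3:Add1,r4:7,r5:6
  c3: issue SUB r2<-Add3  regs: r0:7,r1:Add2,r2:Add3,r3:Add1,r4:7,r5:6
  c4: CDB Add1=13; issue SUB r4<-Add1  regs: r0:7,r1:Add2,r2:Add3,r3:13,r4:Add1,r5:6
  c5: CDB Add2=-2; issue SUB r2<-Add2  regs: r0:7,r1:-2,r2:Add2,r3:13,r4:Add1,r5:6
  c6: CDB Add3=1; issue ADD r5<-Add3  regs: r0:7,r1:-2,r2:Add2,r3:13,r4:Add1,r5:Add3
  c7: CDB Add1=6; issue ADD r4<-Add1  regs: r0:7,r1:-2,r2:Add2,r3:13,r4:Add1,r5:Add3
  c8: CDB Add2=7; issue SUB r4<-Add2  regs: r0:7,r1:-2,r2:7,r3:13,r4:Add2,r5:Add3
  c9: CDB Add3=11; issue SUB r3<-Add3  regs: r0:7,r1:-2,r2:7,r3:Add3,r4:Add2,r5:11
  c10: -  regs: r0:7,r1:-2,r2:7,r3:Add3,r4:Add2,r5:11
  c11: -  regs: r0:7,r1:-2,r2:7,r3:Add3,r4:Add2,r5:11
  c12: CDB Add1=17  regs: r0:7,r1:-2,r2:7,r3:Add3,r4:Add2,r5:11
  c13: CDB Add3=-6  regs: r0:7,r1:-2,r2:7,r3:-6,r4:Add2,r5:11
  c14: -  regs: r0:7,r1:-2,r2:7,r3:-6,r4:Add2,r5:11
  c15: CDB Add2=-10  regs: r0:7,r1:-2,r2:7,r3:-6,r4:-10,r5:11

STATUS = VALUE -10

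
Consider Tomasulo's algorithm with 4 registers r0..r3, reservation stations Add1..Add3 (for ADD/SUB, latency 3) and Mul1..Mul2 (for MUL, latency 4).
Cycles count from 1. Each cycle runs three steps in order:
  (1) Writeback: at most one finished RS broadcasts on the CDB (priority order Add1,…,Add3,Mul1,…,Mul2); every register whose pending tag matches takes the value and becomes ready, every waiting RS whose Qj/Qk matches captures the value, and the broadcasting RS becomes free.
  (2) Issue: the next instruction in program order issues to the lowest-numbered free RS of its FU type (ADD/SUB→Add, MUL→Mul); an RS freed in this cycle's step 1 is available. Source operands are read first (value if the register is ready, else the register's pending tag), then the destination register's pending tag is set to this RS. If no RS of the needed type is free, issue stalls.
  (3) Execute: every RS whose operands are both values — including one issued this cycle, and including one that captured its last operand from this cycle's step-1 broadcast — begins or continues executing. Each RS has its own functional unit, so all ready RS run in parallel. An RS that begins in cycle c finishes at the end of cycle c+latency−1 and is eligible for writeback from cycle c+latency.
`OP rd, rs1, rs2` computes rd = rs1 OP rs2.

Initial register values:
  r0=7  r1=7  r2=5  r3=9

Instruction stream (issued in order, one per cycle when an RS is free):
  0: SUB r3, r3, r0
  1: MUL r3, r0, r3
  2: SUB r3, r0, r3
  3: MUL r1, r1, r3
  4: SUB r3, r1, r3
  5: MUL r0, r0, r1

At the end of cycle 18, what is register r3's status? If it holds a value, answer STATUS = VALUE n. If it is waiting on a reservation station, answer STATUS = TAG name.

cycle 1: issue SUB r3<-Add1 // r0:7,r1:7,r2:5,r3:Add1
cycle 2: issue MUL r3<-Mul1 // r0:7,r1:7,r2:5,r3:Mul1
cycle 3: issue SUB r3<-Add2 // r0:7,r1:7,r2:5,r3:Add2
cycle 4: CDB Add1=2; issue MUL r1<-Mul2 // r0:7,r1:Mul2,r2:5,r3:Add2
cycle 5: issue SUB r3<-Add1 // r0:7,r1:Mul2,r2:5,r3:Add1
cycle 6: stall // r0:7,r1:Mul2,r2:5,r3:Add1
cycle 7: stall // r0:7,r1:Mul2,r2:5,r3:Add1
cycle 8: CDB Mul1=14; issue MUL r0<-Mul1 // r0:Mul1,r1:Mul2,r2:5,r3:Add1
cycle 9: - // r0:Mul1,r1:Mul2,r2:5,r3:Add1
cycle 10: - // r0:Mul1,r1:Mul2,r2:5,r3:Add1
cycle 11: CDB Add2=-7 // r0:Mul1,r1:Mul2,r2:5,r3:Add1
cycle 12: - // r0:Mul1,r1:Mul2,r2:5,r3:Add1
cycle 13: - // r0:Mul1,r1:Mul2,r2:5,r3:Add1
cycle 14: - // r0:Mul1,r1:Mul2,r2:5,r3:Add1
cycle 15: CDB Mul2=-49 // r0:Mul1,r1:-49,r2:5,r3:Add1
cycle 16: - // r0:Mul1,r1:-49,r2:5,r3:Add1
cycle 17: - // r0:Mul1,r1:-49,r2:5,r3:Add1
cycle 18: CDB Add1=-42 // r0:Mul1,r1:-49,r2:5,r3:-42

STATUS = VALUE -42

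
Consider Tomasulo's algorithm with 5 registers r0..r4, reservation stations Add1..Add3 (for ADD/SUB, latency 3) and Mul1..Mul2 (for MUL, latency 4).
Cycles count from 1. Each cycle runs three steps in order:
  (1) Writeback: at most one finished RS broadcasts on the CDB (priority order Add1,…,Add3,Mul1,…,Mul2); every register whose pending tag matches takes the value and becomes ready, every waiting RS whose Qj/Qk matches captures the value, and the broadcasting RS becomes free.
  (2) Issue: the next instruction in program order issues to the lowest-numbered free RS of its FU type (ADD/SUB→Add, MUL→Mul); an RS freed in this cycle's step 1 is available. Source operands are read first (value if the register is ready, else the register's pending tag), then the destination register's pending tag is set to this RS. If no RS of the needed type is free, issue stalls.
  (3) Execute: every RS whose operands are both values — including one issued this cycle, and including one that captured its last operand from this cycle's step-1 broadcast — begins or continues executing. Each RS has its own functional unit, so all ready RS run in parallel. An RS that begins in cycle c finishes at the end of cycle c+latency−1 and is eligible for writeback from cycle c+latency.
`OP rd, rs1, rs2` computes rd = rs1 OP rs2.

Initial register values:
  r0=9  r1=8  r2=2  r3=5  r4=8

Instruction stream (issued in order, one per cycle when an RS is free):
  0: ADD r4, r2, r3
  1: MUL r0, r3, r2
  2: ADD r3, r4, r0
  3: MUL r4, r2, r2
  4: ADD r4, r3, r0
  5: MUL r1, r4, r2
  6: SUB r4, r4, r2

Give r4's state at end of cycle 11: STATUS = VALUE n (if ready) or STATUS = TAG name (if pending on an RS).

cycle 1: issue ADD r4<-Add1 // r0:9,r1:8,r2:2,r3:5,r4:Add1
cycle 2: issue MUL r0<-Mul1 // r0:Mul1,r1:8,r2:2,r3:5,r4:Add1
cycle 3: issue ADD r3<-Add2 // r0:Mul1,r1:8,r2:2,r3:Add2,r4:Add1
cycle 4: CDB Add1=7; issue MUL r4<-Mul2 // r0:Mul1,r1:8,r2:2,r3:Add2,r4:Mul2
cycle 5: issue ADD r4<-Add1 // r0:Mul1,r1:8,r2:2,r3:Add2,r4:Add1
cycle 6: CDB Mul1=10; issue MUL r1<-Mul1 // r0:10,r1:Mul1,r2:2,r3:Add2,r4:Add1
cycle 7: issue SUB r4<-Add3 // r0:10,r1:Mul1,r2:2,r3:Add2,r4:Add3
cycle 8: CDB Mul2=4 // r0:10,r1:Mul1,r2:2,r3:Add2,r4:Add3
cycle 9: CDB Add2=17 // r0:10,r1:Mul1,r2:2,r3:17,r4:Add3
cycle 10: - // r0:10,r1:Mul1,r2:2,r3:17,r4:Add3
cycle 11: - // r0:10,r1:Mul1,r2:2,r3:17,r4:Add3

STATUS = TAG Add3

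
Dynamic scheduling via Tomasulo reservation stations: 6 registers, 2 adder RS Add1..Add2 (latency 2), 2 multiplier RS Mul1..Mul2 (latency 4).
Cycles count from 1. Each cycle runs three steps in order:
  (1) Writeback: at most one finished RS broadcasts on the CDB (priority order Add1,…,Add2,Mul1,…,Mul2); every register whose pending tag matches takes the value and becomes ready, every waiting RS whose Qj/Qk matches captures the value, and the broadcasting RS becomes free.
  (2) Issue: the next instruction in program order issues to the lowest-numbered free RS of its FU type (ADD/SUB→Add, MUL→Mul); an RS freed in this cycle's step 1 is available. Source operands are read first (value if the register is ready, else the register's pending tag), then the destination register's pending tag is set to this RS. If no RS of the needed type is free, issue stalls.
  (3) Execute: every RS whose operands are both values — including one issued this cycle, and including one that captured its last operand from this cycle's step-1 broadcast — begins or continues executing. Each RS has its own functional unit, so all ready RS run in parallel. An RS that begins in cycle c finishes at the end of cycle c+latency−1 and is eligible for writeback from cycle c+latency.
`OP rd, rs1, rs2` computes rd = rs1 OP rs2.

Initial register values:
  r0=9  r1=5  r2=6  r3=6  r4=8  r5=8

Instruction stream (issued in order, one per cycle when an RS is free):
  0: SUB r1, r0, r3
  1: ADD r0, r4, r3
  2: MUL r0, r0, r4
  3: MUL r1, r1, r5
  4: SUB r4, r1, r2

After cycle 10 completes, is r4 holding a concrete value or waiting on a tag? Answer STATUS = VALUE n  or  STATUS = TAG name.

c1: issue SUB r1<-Add1 | r0:9,r1:Add1,r2:6,r3:6,r4:8,r5:8
c2: issue ADD r0<-Add2 | r0:Add2,r1:Add1,r2:6,r3:6,r4:8,r5:8
c3: CDB Add1=3; issue MUL r0<-Mul1 | r0:Mul1,r1:3,r2:6,r3:6,r4:8,r5:8
c4: CDB Add2=14; issue MUL r1<-Mul2 | r0:Mul1,r1:Mul2,r2:6,r3:6,r4:8,r5:8
c5: issue SUB r4<-Add1 | r0:Mul1,r1:Mul2,r2:6,r3:6,r4:Add1,r5:8
c6: - | r0:Mul1,r1:Mul2,r2:6,r3:6,r4:Add1,r5:8
c7: - | r0:Mul1,r1:Mul2,r2:6,r3:6,r4:Add1,r5:8
c8: CDB Mul1=112 | r0:112,r1:Mul2,r2:6,r3:6,r4:Add1,r5:8
c9: CDB Mul2=24 | r0:112,r1:24,r2:6,r3:6,r4:Add1,r5:8
c10: - | r0:112,r1:24,r2:6,r3:6,r4:Add1,r5:8

STATUS = TAG Add1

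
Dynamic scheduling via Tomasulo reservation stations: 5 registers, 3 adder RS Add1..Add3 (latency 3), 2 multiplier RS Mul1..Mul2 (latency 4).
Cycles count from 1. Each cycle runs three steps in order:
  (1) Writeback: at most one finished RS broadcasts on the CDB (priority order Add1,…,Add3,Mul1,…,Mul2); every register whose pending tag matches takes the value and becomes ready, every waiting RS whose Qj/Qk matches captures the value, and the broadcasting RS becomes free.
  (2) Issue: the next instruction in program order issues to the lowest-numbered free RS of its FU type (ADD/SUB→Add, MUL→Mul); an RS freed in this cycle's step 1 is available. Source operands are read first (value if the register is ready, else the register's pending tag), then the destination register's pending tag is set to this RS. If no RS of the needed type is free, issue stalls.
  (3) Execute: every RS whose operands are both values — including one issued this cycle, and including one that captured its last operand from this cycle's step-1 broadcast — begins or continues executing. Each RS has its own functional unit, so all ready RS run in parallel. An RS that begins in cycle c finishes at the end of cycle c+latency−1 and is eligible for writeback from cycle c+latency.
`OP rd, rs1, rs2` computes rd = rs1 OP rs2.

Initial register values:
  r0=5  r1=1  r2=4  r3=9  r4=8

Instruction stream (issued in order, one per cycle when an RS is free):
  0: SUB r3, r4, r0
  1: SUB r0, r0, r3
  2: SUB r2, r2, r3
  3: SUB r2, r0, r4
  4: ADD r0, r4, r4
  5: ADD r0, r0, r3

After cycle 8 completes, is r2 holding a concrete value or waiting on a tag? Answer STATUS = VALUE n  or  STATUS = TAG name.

  c1: issue SUB r3<-Add1  regs: r0:5,r1:1,r2:4,r3:Add1,r4:8
  c2: issue SUB r0<-Add2  regs: r0:Add2,r1:1,r2:4,r3:Add1,r4:8
  c3: issue SUB r2<-Add3  regs: r0:Add2,r1:1,r2:Add3,r3:Add1,r4:8
  c4: CDB Add1=3; issue SUB r2<-Add1  regs: r0:Add2,r1:1,r2:Add1,r3:3,r4:8
  c5: stall  regs: r0:Add2,r1:1,r2:Add1,r3:3,r4:8
  c6: stall  regs: r0:Add2,r1:1,r2:Add1,r3:3,r4:8
  c7: CDB Add2=2; issue ADD r0<-Add2  regs: r0:Add2,r1:1,r2:Add1,r3:3,r4:8
  c8: CDB Add3=1; issue ADD r0<-Add3  regs: r0:Add3,r1:1,r2:Add1,r3:3,r4:8

STATUS = TAG Add1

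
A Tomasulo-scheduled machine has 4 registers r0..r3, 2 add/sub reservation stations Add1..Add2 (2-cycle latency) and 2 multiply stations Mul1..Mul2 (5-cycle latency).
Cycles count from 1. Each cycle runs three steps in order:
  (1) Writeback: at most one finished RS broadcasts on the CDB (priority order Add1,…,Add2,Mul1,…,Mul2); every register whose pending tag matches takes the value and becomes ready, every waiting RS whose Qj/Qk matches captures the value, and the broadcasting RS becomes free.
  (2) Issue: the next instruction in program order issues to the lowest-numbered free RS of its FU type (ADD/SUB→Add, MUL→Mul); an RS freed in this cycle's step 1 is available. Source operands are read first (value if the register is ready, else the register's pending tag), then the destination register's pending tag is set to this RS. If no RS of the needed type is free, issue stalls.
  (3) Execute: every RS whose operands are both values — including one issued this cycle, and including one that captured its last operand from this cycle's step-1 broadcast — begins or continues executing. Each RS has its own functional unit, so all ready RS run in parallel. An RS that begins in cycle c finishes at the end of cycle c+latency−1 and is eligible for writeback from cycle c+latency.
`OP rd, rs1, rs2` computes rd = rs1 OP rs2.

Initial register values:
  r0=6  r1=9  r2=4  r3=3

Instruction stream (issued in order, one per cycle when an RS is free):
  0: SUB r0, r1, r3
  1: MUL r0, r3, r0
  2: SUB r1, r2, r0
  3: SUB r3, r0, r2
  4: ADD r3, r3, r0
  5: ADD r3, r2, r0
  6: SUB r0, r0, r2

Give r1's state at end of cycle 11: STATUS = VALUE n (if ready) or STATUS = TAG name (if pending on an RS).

c1: issue SUB r0<-Add1 | r0:Add1,r1:9,r2:4,r3:3
c2: issue MUL r0<-Mul1 | r0:Mul1,r1:9,r2:4,r3:3
c3: CDB Add1=6; issue SUB r1<-Add1 | r0:Mul1,r1:Add1,r2:4,r3:3
c4: issue SUB r3<-Add2 | r0:Mul1,r1:Add1,r2:4,r3:Add2
c5: stall | r0:Mul1,r1:Add1,r2:4,r3:Add2
c6: stall | r0:Mul1,r1:Add1,r2:4,r3:Add2
c7: stall | r0:Mul1,r1:Add1,r2:4,r3:Add2
c8: CDB Mul1=18; stall | r0:18,r1:Add1,r2:4,r3:Add2
c9: stall | r0:18,r1:Add1,r2:4,r3:Add2
c10: CDB Add1=-14; issue ADD r3<-Add1 | r0:18,r1:-14,r2:4,r3:Add1
c11: CDB Add2=14; issue ADD r3<-Add2 | r0:18,r1:-14,r2:4,r3:Add2

STATUS = VALUE -14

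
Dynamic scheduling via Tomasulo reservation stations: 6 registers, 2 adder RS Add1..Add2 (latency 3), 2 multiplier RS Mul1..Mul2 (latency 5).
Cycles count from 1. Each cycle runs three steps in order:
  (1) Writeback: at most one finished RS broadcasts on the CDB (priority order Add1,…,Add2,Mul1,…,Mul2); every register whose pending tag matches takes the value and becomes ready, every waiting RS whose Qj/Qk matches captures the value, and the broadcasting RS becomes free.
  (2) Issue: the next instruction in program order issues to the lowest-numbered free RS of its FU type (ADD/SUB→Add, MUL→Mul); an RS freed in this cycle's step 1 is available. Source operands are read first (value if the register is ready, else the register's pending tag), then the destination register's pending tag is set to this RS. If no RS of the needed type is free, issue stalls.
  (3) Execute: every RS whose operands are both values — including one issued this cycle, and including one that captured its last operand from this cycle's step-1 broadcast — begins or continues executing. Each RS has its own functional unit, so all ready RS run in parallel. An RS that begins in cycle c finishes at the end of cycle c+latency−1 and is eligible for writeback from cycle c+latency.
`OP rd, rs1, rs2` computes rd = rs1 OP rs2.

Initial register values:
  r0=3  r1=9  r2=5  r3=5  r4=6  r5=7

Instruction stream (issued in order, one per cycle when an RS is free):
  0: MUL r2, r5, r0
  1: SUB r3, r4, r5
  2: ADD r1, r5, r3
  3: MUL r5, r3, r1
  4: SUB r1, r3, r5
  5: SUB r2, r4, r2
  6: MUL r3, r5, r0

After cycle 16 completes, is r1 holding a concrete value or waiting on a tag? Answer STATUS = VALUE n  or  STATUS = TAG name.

STATUS = VALUE 5

  c1: issue MUL r2<-Mul1  regs: r0:3,r1:9,r2:Mul1,r3:5,r4:6,r5:7
  c2: issue SUB r3<-Add1  regs: r0:3,r1:9,r2:Mul1,r3:Add1,r4:6,r5:7
  c3: issue ADD r1<-Add2  regs: r0:3,r1:Add2,r2:Mul1,r3:Add1,r4:6,r5:7
  c4: issue MUL r5<-Mul2  regs: r0:3,r1:Add2,r2:Mul1,r3:Add1,r4:6,r5:Mul2
  c5: CDB Add1=-1; issue SUB r1<-Add1  regs: r0:3,r1:Add1,r2:Mul1,r3:-1,r4:6,r5:Mul2
  c6: CDB Mul1=21; stall  regs: r0:3,r1:Add1,r2:21,r3:-1,r4:6,r5:Mul2
  c7: stall  regs: r0:3,r1:Add1,r2:21,r3:-1,r4:6,r5:Mul2
  c8: CDB Add2=6; issue SUB r2<-Add2  regs: r0:3,r1:Add1,r2:Add2,r3:-1,r4:6,r5:Mul2
  c9: issue MUL r3<-Mul1  regs: r0:3,r1:Add1,r2:Add2,r3:Mul1,r4:6,r5:Mul2
  c10: -  regs: r0:3,r1:Add1,r2:Add2,r3:Mul1,r4:6,r5:Mul2
  c11: CDB Add2=-15  regs: r0:3,r1:Add1,r2:-15,r3:Mul1,r4:6,r5:Mul2
  c12: -  regs: r0:3,r1:Add1,r2:-15,r3:Mul1,r4:6,r5:Mul2
  c13: CDB Mul2=-6  regs: r0:3,r1:Add1,r2:-15,r3:Mul1,r4:6,r5:-6
  c14: -  regs: r0:3,r1:Add1,r2:-15,r3:Mul1,r4:6,r5:-6
  c15: -  regs: r0:3,r1:Add1,r2:-15,r3:Mul1,r4:6,r5:-6
  c16: CDB Add1=5  regs: r0:3,r1:5,r2:-15,r3:Mul1,r4:6,r5:-6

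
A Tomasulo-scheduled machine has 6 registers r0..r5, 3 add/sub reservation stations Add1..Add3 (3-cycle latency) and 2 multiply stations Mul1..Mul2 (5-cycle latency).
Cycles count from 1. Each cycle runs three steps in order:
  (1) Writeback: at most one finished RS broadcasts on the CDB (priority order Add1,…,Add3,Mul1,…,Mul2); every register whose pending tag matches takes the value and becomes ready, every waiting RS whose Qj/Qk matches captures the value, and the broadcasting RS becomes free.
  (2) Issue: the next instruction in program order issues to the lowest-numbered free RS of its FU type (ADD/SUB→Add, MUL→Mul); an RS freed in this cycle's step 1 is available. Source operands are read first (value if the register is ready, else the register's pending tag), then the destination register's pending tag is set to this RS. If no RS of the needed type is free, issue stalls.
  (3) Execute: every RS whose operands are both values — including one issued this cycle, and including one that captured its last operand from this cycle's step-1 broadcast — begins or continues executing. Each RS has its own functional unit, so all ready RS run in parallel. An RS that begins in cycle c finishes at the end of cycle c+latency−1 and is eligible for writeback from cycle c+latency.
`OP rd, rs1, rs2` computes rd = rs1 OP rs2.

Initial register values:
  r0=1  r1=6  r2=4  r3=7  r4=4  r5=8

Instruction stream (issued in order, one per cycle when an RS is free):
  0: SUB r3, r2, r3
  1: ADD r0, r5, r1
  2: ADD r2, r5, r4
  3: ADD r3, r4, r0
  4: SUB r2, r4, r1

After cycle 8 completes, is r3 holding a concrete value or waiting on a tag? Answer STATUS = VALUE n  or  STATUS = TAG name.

c1: issue SUB r3<-Add1 | r0:1,r1:6,r2:4,r3:Add1,r4:4,r5:8
c2: issue ADD r0<-Add2 | r0:Add2,r1:6,r2:4,r3:Add1,r4:4,r5:8
c3: issue ADD r2<-Add3 | r0:Add2,r1:6,r2:Add3,r3:Add1,r4:4,r5:8
c4: CDB Add1=-3; issue ADD r3<-Add1 | r0:Add2,r1:6,r2:Add3,r3:Add1,r4:4,r5:8
c5: CDB Add2=14; issue SUB r2<-Add2 | r0:14,r1:6,r2:Add2,r3:Add1,r4:4,r5:8
c6: CDB Add3=12 | r0:14,r1:6,r2:Add2,r3:Add1,r4:4,r5:8
c7: - | r0:14,r1:6,r2:Add2,r3:Add1,r4:4,r5:8
c8: CDB Add1=18 | r0:14,r1:6,r2:Add2,r3:18,r4:4,r5:8

STATUS = VALUE 18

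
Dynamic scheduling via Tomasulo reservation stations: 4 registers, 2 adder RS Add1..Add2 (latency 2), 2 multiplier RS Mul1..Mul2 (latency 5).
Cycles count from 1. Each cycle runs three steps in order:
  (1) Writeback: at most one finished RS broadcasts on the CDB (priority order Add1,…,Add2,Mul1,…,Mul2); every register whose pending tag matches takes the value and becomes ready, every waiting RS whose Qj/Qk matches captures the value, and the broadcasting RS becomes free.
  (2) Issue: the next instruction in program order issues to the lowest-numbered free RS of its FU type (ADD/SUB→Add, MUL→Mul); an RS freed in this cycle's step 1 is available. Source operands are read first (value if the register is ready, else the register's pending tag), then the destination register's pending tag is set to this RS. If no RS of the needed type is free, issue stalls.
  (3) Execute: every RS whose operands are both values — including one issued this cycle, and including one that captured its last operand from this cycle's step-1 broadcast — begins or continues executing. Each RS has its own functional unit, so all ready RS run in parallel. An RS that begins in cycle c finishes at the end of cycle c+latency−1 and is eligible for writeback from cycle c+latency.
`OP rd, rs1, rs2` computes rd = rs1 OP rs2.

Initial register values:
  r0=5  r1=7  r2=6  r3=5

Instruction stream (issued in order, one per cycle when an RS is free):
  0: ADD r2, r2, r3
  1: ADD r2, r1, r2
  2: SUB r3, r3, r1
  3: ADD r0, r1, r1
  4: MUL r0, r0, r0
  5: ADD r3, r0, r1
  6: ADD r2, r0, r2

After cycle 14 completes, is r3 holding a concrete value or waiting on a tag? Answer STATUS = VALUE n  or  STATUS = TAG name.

cycle 1: issue ADD r2<-Add1 // r0:5,r1:7,r2:Add1,r3:5
cycle 2: issue ADD r2<-Add2 // r0:5,r1:7,r2:Add2,r3:5
cycle 3: CDB Add1=11; issue SUB r3<-Add1 // r0:5,r1:7,r2:Add2,r3:Add1
cycle 4: stall // r0:5,r1:7,r2:Add2,r3:Add1
cycle 5: CDB Add1=-2; issue ADD r0<-Add1 // r0:Add1,r1:7,r2:Add2,r3:-2
cycle 6: CDB Add2=18; issue MUL r0<-Mul1 // r0:Mul1,r1:7,r2:18,r3:-2
cycle 7: CDB Add1=14; issue ADD r3<-Add1 // r0:Mul1,r1:7,r2:18,r3:Add1
cycle 8: issue ADD r2<-Add2 // r0:Mul1,r1:7,r2:Add2,r3:Add1
cycle 9: - // r0:Mul1,r1:7,r2:Add2,r3:Add1
cycle 10: - // r0:Mul1,r1:7,r2:Add2,r3:Add1
cycle 11: - // r0:Mul1,r1:7,r2:Add2,r3:Add1
cycle 12: CDB Mul1=196 // r0:196,r1:7,r2:Add2,r3:Add1
cycle 13: - // r0:196,r1:7,r2:Add2,r3:Add1
cycle 14: CDB Add1=203 // r0:196,r1:7,r2:Add2,r3:203

STATUS = VALUE 203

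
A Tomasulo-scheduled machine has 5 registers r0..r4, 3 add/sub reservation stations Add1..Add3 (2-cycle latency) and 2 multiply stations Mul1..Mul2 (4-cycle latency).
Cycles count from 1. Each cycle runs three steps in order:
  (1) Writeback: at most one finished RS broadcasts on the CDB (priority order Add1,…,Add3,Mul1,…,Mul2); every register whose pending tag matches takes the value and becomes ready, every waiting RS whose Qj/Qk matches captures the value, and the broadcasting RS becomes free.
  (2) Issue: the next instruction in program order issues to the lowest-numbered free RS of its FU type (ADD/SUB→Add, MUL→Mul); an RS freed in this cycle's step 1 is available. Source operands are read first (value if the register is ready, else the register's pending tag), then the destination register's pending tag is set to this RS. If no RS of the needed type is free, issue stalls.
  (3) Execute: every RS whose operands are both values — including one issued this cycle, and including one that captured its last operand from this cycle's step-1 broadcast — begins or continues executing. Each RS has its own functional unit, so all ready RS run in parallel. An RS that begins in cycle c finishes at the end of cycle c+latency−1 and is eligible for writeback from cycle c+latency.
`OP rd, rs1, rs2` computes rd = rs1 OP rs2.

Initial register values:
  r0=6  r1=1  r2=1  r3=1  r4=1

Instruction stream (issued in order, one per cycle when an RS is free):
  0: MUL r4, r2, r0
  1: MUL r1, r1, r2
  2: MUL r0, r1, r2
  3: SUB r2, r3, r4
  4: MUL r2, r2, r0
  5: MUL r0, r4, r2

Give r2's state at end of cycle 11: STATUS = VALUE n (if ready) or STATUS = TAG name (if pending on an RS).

STATUS = TAG Mul2

c1: issue MUL r4<-Mul1 | r0:6,r1:1,r2:1,r3:1,r4:Mul1
c2: issue MUL r1<-Mul2 | r0:6,r1:Mul2,r2:1,r3:1,r4:Mul1
c3: stall | r0:6,r1:Mul2,r2:1,r3:1,r4:Mul1
c4: stall | r0:6,r1:Mul2,r2:1,r3:1,r4:Mul1
c5: CDB Mul1=6; issue MUL r0<-Mul1 | r0:Mul1,r1:Mul2,r2:1,r3:1,r4:6
c6: CDB Mul2=1; issue SUB r2<-Add1 | r0:Mul1,r1:1,r2:Add1,r3:1,r4:6
c7: issue MUL r2<-Mul2 | r0:Mul1,r1:1,r2:Mul2,r3:1,r4:6
c8: CDB Add1=-5; stall | r0:Mul1,r1:1,r2:Mul2,r3:1,r4:6
c9: stall | r0:Mul1,r1:1,r2:Mul2,r3:1,r4:6
c10: CDB Mul1=1; issue MUL r0<-Mul1 | r0:Mul1,r1:1,r2:Mul2,r3:1,r4:6
c11: - | r0:Mul1,r1:1,r2:Mul2,r3:1,r4:6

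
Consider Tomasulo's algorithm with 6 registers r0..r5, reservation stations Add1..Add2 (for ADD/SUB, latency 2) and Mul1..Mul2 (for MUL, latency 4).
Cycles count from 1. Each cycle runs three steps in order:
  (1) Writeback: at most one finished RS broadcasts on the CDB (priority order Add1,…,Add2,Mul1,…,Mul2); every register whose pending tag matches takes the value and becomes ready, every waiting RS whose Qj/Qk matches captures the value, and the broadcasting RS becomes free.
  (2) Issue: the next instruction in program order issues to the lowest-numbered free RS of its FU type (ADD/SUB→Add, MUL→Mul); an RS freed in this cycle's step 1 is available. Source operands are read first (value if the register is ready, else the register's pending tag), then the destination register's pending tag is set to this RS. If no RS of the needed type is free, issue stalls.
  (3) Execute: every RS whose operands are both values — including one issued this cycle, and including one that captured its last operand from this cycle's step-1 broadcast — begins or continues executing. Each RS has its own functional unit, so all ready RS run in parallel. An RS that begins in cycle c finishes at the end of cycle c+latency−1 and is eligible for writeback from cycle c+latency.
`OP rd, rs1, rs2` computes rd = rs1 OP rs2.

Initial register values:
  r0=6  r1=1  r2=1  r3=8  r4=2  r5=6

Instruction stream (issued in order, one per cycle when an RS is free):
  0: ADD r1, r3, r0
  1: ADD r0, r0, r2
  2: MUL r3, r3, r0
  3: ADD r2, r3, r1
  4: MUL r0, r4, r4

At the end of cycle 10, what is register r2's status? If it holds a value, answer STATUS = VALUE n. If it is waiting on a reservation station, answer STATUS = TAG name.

  c1: issue ADD r1<-Add1  regs: r0:6,r1:Add1,r2:1,r3:8,r4:2,r5:6
  c2: issue ADD r0<-Add2  regs: r0:Add2,r1:Add1,r2:1,r3:8,r4:2,r5:6
  c3: CDB Add1=14; issue MUL r3<-Mul1  regs: r0:Add2,r1:14,r2:1,r3:Mul1,r4:2,r5:6
  c4: CDB Add2=7; issue ADD r2<-Add1  regs: r0:7,r1:14,r2:Add1,r3:Mul1,r4:2,r5:6
  c5: issue MUL r0<-Mul2  regs: r0:Mul2,r1:14,r2:Add1,r3:Mul1,r4:2,r5:6
  c6: -  regs: r0:Mul2,r1:14,r2:Add1,r3:Mul1,r4:2,r5:6
  c7: -  regs: r0:Mul2,r1:14,r2:Add1,r3:Mul1,r4:2,r5:6
  c8: CDB Mul1=56  regs: r0:Mul2,r1:14,r2:Add1,r3:56,r4:2,r5:6
  c9: CDB Mul2=4  regs: r0:4,r1:14,r2:Add1,r3:56,r4:2,r5:6
  c10: CDB Add1=70  regs: r0:4,r1:14,r2:70,r3:56,r4:2,r5:6

STATUS = VALUE 70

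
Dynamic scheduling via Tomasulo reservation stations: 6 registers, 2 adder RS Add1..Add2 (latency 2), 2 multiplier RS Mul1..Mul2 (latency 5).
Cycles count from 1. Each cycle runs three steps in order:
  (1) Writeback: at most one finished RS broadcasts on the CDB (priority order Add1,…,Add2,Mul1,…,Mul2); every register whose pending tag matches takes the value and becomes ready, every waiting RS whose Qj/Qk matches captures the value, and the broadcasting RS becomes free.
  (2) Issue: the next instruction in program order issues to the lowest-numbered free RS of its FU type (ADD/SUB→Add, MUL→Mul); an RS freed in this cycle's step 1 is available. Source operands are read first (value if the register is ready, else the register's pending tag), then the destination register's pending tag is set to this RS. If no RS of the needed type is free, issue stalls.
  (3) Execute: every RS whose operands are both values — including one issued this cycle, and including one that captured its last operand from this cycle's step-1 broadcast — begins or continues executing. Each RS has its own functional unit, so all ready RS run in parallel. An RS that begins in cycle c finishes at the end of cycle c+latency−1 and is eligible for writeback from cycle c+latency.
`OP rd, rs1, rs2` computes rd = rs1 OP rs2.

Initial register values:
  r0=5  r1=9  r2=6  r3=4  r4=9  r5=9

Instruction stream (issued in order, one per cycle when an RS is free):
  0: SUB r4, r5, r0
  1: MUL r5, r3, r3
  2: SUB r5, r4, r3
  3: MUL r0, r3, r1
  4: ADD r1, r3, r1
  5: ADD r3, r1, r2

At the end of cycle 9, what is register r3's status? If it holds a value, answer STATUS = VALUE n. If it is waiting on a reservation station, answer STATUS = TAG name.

STATUS = VALUE 19

c1: issue SUB r4<-Add1 | r0:5,r1:9,r2:6,r3:4,r4:Add1,r5:9
c2: issue MUL r5<-Mul1 | r0:5,r1:9,r2:6,r3:4,r4:Add1,r5:Mul1
c3: CDB Add1=4; issue SUB r5<-Add1 | r0:5,r1:9,r2:6,r3:4,r4:4,r5:Add1
c4: issue MUL r0<-Mul2 | r0:Mul2,r1:9,r2:6,r3:4,r4:4,r5:Add1
c5: CDB Add1=0; issue ADD r1<-Add1 | r0:Mul2,r1:Add1,r2:6,r3:4,r4:4,r5:0
c6: issue ADD r3<-Add2 | r0:Mul2,r1:Add1,r2:6,r3:Add2,r4:4,r5:0
c7: CDB Add1=13 | r0:Mul2,r1:13,r2:6,r3:Add2,r4:4,r5:0
c8: CDB Mul1=16 | r0:Mul2,r1:13,r2:6,r3:Add2,r4:4,r5:0
c9: CDB Add2=19 | r0:Mul2,r1:13,r2:6,r3:19,r4:4,r5:0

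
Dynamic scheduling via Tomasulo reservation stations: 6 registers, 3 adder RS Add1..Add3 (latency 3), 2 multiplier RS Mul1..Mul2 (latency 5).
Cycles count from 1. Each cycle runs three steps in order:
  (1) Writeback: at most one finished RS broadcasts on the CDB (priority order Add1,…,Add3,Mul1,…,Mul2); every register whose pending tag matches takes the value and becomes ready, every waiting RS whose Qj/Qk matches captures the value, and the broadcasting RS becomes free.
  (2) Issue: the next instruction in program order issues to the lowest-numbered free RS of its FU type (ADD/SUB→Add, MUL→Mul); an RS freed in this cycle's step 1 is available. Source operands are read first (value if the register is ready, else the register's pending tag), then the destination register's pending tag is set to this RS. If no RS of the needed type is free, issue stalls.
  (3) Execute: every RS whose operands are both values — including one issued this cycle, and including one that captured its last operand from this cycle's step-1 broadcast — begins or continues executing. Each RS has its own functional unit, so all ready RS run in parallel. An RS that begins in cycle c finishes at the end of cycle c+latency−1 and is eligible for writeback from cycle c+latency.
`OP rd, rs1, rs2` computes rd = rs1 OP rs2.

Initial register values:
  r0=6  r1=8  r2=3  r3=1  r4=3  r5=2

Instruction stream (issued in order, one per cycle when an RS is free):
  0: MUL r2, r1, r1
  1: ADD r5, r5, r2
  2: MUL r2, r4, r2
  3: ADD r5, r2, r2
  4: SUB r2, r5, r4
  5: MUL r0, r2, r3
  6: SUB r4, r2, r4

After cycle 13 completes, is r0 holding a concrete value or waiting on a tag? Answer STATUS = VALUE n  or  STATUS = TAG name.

STATUS = TAG Mul1

cycle 1: issue MUL r2<-Mul1 // r0:6,r1:8,r2:Mul1,r3:1,r4:3,r5:2
cycle 2: issue ADD r5<-Add1 // r0:6,r1:8,r2:Mul1,r3:1,r4:3,r5:Add1
cycle 3: issue MUL r2<-Mul2 // r0:6,r1:8,r2:Mul2,r3:1,r4:3,r5:Add1
cycle 4: issue ADD r5<-Add2 // r0:6,r1:8,r2:Mul2,r3:1,r4:3,r5:Add2
cycle 5: issue SUB r2<-Add3 // r0:6,r1:8,r2:Add3,r3:1,r4:3,r5:Add2
cycle 6: CDB Mul1=64; issue MUL r0<-Mul1 // r0:Mul1,r1:8,r2:Add3,r3:1,r4:3,r5:Add2
cycle 7: stall // r0:Mul1,r1:8,r2:Add3,r3:1,r4:3,r5:Add2
cycle 8: stall // r0:Mul1,r1:8,r2:Add3,r3:1,r4:3,r5:Add2
cycle 9: CDB Add1=66; issue SUB r4<-Add1 // r0:Mul1,r1:8,r2:Add3,r3:1,r4:Add1,r5:Add2
cycle 10: - // r0:Mul1,r1:8,r2:Add3,r3:1,r4:Add1,r5:Add2
cycle 11: CDB Mul2=192 // r0:Mul1,r1:8,r2:Add3,r3:1,r4:Add1,r5:Add2
cycle 12: - // r0:Mul1,r1:8,r2:Add3,r3:1,r4:Add1,r5:Add2
cycle 13: - // r0:Mul1,r1:8,r2:Add3,r3:1,r4:Add1,r5:Add2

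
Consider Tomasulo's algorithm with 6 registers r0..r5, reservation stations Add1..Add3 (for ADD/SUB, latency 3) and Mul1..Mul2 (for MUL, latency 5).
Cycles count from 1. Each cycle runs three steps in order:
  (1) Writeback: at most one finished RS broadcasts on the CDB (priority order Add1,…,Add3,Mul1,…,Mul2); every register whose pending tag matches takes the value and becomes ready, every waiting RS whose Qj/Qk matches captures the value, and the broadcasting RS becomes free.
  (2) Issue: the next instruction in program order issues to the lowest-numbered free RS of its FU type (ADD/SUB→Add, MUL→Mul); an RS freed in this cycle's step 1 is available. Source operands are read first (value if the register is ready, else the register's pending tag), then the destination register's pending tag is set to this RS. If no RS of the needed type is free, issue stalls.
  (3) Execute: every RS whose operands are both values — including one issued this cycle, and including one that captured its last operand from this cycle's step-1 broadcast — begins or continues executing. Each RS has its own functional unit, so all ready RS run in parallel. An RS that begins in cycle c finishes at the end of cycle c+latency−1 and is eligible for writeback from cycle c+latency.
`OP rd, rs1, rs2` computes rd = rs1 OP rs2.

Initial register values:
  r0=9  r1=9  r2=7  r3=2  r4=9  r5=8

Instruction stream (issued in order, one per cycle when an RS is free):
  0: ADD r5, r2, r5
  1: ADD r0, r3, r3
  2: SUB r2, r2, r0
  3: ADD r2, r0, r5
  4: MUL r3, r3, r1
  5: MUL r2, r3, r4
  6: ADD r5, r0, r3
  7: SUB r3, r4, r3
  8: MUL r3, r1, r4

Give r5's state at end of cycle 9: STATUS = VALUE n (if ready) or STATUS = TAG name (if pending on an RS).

  c1: issue ADD r5<-Add1  regs: r0:9,r1:9,r2:7,r3:2,r4:9,r5:Add1
  c2: issue ADD r0<-Add2  regs: r0:Add2,r1:9,r2:7,r3:2,r4:9,r5:Add1
  c3: issue SUB r2<-Add3  regs: r0:Add2,r1:9,r2:Add3,r3:2,r4:9,r5:Add1
  c4: CDB Add1=15; issue ADD r2<-Add1  regs: r0:Add2,r1:9,r2:Add1,r3:2,r4:9,r5:15
  c5: CDB Add2=4; issue MUL r3<-Mul1  regs: r0:4,r1:9,r2:Add1,r3:Mul1,r4:9,r5:15
  c6: issue MUL r2<-Mul2  regs: r0:4,r1:9,r2:Mul2,r3:Mul1,r4:9,r5:15
  c7: issue ADD r5<-Add2  regs: r0:4,r1:9,r2:Mul2,r3:Mul1,r4:9,r5:Add2
  c8: CDB Add1=19; issue SUB r3<-Add1  regs: r0:4,r1:9,r2:Mul2,r3:Add1,r4:9,r5:Add2
  c9: CDB Add3=3; stall  regs: r0:4,r1:9,r2:Mul2,r3:Add1,r4:9,r5:Add2

STATUS = TAG Add2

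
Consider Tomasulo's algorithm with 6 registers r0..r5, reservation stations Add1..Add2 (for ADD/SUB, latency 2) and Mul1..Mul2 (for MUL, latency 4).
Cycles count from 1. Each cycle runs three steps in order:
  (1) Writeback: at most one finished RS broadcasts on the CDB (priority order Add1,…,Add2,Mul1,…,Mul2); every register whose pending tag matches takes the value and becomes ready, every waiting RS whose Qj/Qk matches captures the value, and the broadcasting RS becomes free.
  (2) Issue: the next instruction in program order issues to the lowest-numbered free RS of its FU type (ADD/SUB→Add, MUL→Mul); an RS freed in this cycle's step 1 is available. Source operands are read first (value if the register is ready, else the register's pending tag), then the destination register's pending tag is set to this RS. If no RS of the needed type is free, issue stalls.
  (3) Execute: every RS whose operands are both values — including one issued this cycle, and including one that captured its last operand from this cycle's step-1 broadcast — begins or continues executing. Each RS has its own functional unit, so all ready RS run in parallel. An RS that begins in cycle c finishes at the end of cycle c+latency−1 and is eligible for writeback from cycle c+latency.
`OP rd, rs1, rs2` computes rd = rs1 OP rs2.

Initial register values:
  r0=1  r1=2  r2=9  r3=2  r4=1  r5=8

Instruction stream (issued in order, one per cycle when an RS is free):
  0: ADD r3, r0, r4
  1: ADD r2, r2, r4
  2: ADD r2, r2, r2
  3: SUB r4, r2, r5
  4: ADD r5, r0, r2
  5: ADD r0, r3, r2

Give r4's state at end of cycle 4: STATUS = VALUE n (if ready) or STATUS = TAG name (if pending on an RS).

STATUS = TAG Add2

  c1: issue ADD r3<-Add1  regs: r0:1,r1:2,r2:9,r3:Add1,r4:1,r5:8
  c2: issue ADD r2<-Add2  regs: r0:1,r1:2,r2:Add2,r3:Add1,r4:1,r5:8
  c3: CDB Add1=2; issue ADD r2<-Add1  regs: r0:1,r1:2,r2:Add1,r3:2,r4:1,r5:8
  c4: CDB Add2=10; issue SUB r4<-Add2  regs: r0:1,r1:2,r2:Add1,r3:2,r4:Add2,r5:8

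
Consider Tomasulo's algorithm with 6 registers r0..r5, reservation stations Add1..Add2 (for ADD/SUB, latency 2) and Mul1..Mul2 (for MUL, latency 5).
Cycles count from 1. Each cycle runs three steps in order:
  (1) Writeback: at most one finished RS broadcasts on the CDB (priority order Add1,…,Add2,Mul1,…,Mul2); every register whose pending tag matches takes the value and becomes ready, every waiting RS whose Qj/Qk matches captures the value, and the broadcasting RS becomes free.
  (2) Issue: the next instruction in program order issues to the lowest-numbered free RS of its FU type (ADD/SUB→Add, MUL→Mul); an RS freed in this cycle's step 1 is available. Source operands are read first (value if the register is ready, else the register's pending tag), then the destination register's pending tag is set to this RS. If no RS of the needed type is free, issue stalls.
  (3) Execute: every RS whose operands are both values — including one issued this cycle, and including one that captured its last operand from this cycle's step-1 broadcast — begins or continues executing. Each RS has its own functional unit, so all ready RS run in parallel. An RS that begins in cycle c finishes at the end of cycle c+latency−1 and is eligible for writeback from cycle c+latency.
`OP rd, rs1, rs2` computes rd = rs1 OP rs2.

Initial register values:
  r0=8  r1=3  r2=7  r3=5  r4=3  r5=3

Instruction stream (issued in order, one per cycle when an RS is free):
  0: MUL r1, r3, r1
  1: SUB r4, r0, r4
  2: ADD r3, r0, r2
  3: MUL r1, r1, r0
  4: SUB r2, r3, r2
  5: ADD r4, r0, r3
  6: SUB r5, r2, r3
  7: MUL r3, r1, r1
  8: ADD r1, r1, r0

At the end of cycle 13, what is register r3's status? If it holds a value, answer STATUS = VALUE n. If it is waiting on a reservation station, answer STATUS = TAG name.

c1: issue MUL r1<-Mul1 | r0:8,r1:Mul1,r2:7,r3:5,r4:3,r5:3
c2: issue SUB r4<-Add1 | r0:8,r1:Mul1,r2:7,r3:5,r4:Add1,r5:3
c3: issue ADD r3<-Add2 | r0:8,r1:Mul1,r2:7,r3:Add2,r4:Add1,r5:3
c4: CDB Add1=5; issue MUL r1<-Mul2 | r0:8,r1:Mul2,r2:7,r3:Add2,r4:5,r5:3
c5: CDB Add2=15; issue SUB r2<-Add1 | r0:8,r1:Mul2,r2:Add1,r3:15,r4:5,r5:3
c6: CDB Mul1=15; issue ADD r4<-Add2 | r0:8,r1:Mul2,r2:Add1,r3:15,r4:Add2,r5:3
c7: CDB Add1=8; issue SUB r5<-Add1 | r0:8,r1:Mul2,r2:8,r3:15,r4:Add2,r5:Add1
c8: CDB Add2=23; issue MUL r3<-Mul1 | r0:8,r1:Mul2,r2:8,r3:Mul1,r4:23,r5:Add1
c9: CDB Add1=-7; issue ADD r1<-Add1 | r0:8,r1:Add1,r2:8,r3:Mul1,r4:23,r5:-7
c10: - | r0:8,r1:Add1,r2:8,r3:Mul1,r4:23,r5:-7
c11: CDB Mul2=120 | r0:8,r1:Add1,r2:8,r3:Mul1,r4:23,r5:-7
c12: - | r0:8,r1:Add1,r2:8,r3:Mul1,r4:23,r5:-7
c13: CDB Add1=128 | r0:8,r1:128,r2:8,r3:Mul1,r4:23,r5:-7

STATUS = TAG Mul1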